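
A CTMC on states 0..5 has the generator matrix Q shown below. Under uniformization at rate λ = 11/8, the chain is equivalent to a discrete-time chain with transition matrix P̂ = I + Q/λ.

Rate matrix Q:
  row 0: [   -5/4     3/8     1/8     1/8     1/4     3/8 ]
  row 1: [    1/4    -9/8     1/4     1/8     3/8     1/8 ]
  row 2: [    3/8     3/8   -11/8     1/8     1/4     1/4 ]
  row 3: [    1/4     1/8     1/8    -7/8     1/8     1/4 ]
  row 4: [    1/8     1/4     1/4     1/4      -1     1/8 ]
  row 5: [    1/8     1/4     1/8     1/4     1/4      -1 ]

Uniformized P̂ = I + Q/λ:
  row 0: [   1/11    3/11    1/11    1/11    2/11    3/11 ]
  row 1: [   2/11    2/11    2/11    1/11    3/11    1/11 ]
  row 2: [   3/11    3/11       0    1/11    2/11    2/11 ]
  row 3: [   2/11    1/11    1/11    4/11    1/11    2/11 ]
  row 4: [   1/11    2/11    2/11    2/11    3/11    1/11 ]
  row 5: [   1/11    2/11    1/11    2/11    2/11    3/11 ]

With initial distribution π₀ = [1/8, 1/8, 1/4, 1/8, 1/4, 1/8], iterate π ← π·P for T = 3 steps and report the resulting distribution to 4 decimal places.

π = [0.1452, 0.1903, 0.1161, 0.1713, 0.2025, 0.1747]

t=0: π = [0.1250, 0.1250, 0.2500, 0.1250, 0.2500, 0.1250]
t=1: π = [0.1591, 0.2045, 0.1023, 0.1591, 0.2045, 0.1705]
t=2: π = [0.1426, 0.1911, 0.1188, 0.1684, 0.2045, 0.1746]
t=3: π = [0.1452, 0.1903, 0.1161, 0.1713, 0.2025, 0.1747]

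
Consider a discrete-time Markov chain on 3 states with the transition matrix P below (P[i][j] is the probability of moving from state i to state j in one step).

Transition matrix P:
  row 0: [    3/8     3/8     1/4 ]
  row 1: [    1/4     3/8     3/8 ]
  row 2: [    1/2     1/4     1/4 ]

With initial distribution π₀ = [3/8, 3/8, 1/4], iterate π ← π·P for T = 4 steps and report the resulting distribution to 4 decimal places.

π = [0.3692, 0.3385, 0.2923]

t=0: π = [0.3750, 0.3750, 0.2500]
t=1: π = [0.3594, 0.3438, 0.2969]
t=2: π = [0.3691, 0.3379, 0.2930]
t=3: π = [0.3694, 0.3384, 0.2922]
t=4: π = [0.3692, 0.3385, 0.2923]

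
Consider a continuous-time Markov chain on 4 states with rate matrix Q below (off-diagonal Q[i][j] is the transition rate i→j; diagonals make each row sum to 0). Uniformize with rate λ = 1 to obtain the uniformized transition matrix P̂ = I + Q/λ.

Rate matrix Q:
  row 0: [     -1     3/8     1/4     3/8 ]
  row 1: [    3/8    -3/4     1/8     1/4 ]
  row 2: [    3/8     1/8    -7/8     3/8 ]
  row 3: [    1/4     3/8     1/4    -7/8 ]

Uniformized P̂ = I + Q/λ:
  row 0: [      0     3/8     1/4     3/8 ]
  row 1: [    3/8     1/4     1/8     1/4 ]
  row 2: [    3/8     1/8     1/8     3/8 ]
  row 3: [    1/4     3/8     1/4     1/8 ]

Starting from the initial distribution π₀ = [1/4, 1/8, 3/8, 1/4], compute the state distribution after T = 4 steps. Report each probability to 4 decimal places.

t=0: π = [0.2500, 0.1250, 0.3750, 0.2500]
t=1: π = [0.2500, 0.2656, 0.1875, 0.2969]
t=2: π = [0.2441, 0.2949, 0.1934, 0.2676]
t=3: π = [0.2500, 0.2898, 0.1890, 0.2712]
t=4: π = [0.2473, 0.2915, 0.1902, 0.2710]

π = [0.2473, 0.2915, 0.1902, 0.2710]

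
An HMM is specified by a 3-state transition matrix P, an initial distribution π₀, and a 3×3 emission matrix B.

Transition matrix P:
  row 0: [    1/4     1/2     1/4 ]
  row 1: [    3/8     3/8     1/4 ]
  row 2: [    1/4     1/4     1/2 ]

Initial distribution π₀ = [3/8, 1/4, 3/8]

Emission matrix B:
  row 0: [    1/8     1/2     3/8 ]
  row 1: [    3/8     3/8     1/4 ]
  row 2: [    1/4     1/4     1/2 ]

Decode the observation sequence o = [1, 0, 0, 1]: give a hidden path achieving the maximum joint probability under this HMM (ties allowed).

t=0: δ = [1.875e-01, 9.375e-02, 9.375e-02]  (obs o_0=1)
t=1: δ = [5.859e-03, 3.516e-02, 1.172e-02]  ψ = [0, 0, 0]  (obs o_1=0)
t=2: δ = [1.648e-03, 4.944e-03, 2.197e-03]  ψ = [1, 1, 1]  (obs o_2=0)
t=3: δ = [9.270e-04, 6.952e-04, 3.090e-04]  ψ = [1, 1, 1]  (obs o_3=1)
backtrack: best end state = 0; path = [0, 1, 1, 0]

path = [0, 1, 1, 0]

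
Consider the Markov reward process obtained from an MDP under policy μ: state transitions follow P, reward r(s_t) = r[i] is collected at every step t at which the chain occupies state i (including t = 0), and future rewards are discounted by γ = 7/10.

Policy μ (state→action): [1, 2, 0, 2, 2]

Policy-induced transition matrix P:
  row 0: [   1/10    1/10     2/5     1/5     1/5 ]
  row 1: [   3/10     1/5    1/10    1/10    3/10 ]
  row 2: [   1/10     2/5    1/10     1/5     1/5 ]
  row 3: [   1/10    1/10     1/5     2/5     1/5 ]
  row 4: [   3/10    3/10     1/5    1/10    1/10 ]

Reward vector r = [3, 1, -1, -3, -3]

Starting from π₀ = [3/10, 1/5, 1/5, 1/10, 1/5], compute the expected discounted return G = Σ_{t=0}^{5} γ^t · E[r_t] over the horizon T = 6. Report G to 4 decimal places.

G = -1.1754

t=0: π = [0.3000, 0.2000, 0.2000, 0.1000, 0.2000], E[r] = 0.0000, γ^t·E[r] = 0.000000, running G = 0.000000
t=1: π = [0.1800, 0.2200, 0.2200, 0.1800, 0.2000], E[r] = -0.6000, γ^t·E[r] = -0.420000, running G = -0.420000
t=2: π = [0.1840, 0.2280, 0.1920, 0.1940, 0.2020], E[r] = -0.6000, γ^t·E[r] = -0.294000, running G = -0.714000
t=3: π = [0.1860, 0.2208, 0.1948, 0.1958, 0.2026], E[r] = -0.6112, γ^t·E[r] = -0.209642, running G = -0.923642
t=4: π = [0.1847, 0.2210, 0.1956, 0.1968, 0.2018], E[r] = -0.6165, γ^t·E[r] = -0.148017, running G = -1.071658
t=5: π = [0.1846, 0.2212, 0.1953, 0.1971, 0.2019], E[r] = -0.6174, γ^t·E[r] = -0.103765, running G = -1.175424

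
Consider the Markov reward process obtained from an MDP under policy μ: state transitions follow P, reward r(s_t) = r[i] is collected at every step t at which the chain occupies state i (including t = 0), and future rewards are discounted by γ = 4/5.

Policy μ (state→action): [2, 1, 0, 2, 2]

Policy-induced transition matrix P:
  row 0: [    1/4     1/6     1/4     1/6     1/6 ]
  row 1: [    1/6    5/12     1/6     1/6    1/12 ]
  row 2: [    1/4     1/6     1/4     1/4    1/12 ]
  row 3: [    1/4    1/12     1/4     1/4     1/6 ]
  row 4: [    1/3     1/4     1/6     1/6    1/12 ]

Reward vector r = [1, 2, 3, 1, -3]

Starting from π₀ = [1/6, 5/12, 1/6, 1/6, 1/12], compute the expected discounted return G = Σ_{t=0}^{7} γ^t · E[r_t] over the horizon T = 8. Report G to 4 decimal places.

G = 5.1944

t=0: π = [0.1667, 0.4167, 0.1667, 0.1667, 0.0833], E[r] = 1.4167, γ^t·E[r] = 1.416667, running G = 1.416667
t=1: π = [0.2222, 0.2639, 0.2083, 0.1944, 0.1111], E[r] = 1.2361, γ^t·E[r] = 0.988889, running G = 2.405556
t=2: π = [0.2373, 0.2257, 0.2188, 0.2002, 0.1181], E[r] = 1.1910, γ^t·E[r] = 0.762222, running G = 3.167778
t=3: π = [0.2410, 0.2162, 0.2214, 0.2016, 0.1198], E[r] = 1.1798, γ^t·E[r] = 0.604049, running G = 3.771827
t=4: π = [0.2420, 0.2139, 0.2220, 0.2019, 0.1202], E[r] = 1.1770, γ^t·E[r] = 0.482114, running G = 4.253941
t=5: π = [0.2422, 0.2133, 0.2222, 0.2020, 0.1203], E[r] = 1.1764, γ^t·E[r] = 0.385469, running G = 4.639409
t=6: π = [0.2422, 0.2132, 0.2222, 0.2020, 0.1203], E[r] = 1.1762, γ^t·E[r] = 0.308331, running G = 4.947741
t=7: π = [0.2423, 0.2132, 0.2222, 0.2020, 0.1204], E[r] = 1.1761, γ^t·E[r] = 0.246656, running G = 5.194397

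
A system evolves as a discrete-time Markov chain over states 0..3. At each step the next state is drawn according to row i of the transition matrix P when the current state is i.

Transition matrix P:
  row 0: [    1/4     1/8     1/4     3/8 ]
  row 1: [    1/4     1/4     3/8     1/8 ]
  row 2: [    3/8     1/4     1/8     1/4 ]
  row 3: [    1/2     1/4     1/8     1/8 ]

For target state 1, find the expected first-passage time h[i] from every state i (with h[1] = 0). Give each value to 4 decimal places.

h = [5.4351, 0.0000, 4.8855, 4.9466]

First-step conditioning: h[1] = 0; for i ≠ 1, h[i] = 1 + Σ_k P[i][k]·h[k].
  h[0] = 1 + 1/4·h[0] + 1/4·h[2] + 3/8·h[3]
  h[2] = 1 + 3/8·h[0] + 1/8·h[2] + 1/4·h[3]
  h[3] = 1 + 1/2·h[0] + 1/8·h[2] + 1/8·h[3]
Solving the 3×3 linear system over states ≠ 1 gives exactly h = [712/131, 0, 640/131, 648/131] (h[1] = 0 is the target).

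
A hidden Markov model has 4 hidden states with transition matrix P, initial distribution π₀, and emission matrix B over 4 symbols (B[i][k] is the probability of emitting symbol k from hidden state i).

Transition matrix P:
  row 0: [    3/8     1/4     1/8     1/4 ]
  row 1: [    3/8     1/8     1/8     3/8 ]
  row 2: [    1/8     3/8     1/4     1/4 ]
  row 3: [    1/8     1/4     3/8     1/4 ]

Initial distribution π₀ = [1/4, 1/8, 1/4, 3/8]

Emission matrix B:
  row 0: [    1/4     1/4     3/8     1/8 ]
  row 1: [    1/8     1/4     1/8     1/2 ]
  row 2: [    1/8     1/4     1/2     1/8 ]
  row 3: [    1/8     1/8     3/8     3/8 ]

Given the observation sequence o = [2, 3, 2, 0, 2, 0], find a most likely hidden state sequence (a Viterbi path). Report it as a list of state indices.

t=0: δ = [9.375e-02, 1.562e-02, 1.250e-01, 1.406e-01]  (obs o_0=2)
t=1: δ = [4.395e-03, 2.344e-02, 6.592e-03, 1.318e-02]  ψ = [0, 2, 3, 3]  (obs o_1=3)
t=2: δ = [3.296e-03, 4.120e-04, 2.472e-03, 3.296e-03]  ψ = [1, 3, 3, 1]  (obs o_2=2)
t=3: δ = [3.090e-04, 1.159e-04, 1.545e-04, 1.030e-04]  ψ = [0, 2, 3, 0]  (obs o_3=0)
t=4: δ = [4.345e-05, 9.656e-06, 1.931e-05, 2.897e-05]  ψ = [0, 0, 0, 0]  (obs o_4=2)
t=5: δ = [4.074e-06, 1.358e-06, 1.358e-06, 1.358e-06]  ψ = [0, 0, 3, 0]  (obs o_5=0)
backtrack: best end state = 0; path = [2, 1, 0, 0, 0, 0]

path = [2, 1, 0, 0, 0, 0]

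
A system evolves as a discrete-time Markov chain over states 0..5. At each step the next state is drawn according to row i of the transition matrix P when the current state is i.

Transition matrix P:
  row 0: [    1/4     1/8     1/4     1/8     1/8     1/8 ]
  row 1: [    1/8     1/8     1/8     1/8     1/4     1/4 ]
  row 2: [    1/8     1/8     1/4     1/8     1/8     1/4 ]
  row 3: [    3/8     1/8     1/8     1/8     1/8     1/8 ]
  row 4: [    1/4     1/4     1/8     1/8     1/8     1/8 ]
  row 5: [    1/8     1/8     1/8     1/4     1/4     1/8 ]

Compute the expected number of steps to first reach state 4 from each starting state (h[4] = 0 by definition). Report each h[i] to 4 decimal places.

h = [6.2012, 5.3428, 6.1060, 6.2131, 0.0000, 5.4395]

First-step conditioning: h[4] = 0; for i ≠ 4, h[i] = 1 + Σ_k P[i][k]·h[k].
  h[0] = 1 + 1/4·h[0] + 1/8·h[1] + 1/4·h[2] + 1/8·h[3] + 1/8·h[5]
  h[1] = 1 + 1/8·h[0] + 1/8·h[1] + 1/8·h[2] + 1/8·h[3] + 1/4·h[5]
  h[2] = 1 + 1/8·h[0] + 1/8·h[1] + 1/4·h[2] + 1/8·h[3] + 1/4·h[5]
  h[3] = 1 + 3/8·h[0] + 1/8·h[1] + 1/8·h[2] + 1/8·h[3] + 1/8·h[5]
  h[5] = 1 + 1/8·h[0] + 1/8·h[1] + 1/8·h[2] + 1/4·h[3] + 1/8·h[5]
Solving the 5×5 linear system over states ≠ 4 gives exactly h = [33344/5377, 1512/283, 1728/283, 33408/5377, 0, 29248/5377] (h[4] = 0 is the target).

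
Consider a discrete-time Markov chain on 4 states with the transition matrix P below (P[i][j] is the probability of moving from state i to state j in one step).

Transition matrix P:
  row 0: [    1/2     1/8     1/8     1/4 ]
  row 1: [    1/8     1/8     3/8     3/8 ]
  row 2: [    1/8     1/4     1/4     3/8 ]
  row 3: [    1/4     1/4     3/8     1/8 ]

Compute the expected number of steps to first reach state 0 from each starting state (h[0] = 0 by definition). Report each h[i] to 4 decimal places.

First-step conditioning: h[0] = 0; for i ≠ 0, h[i] = 1 + Σ_k P[i][k]·h[k].
  h[1] = 1 + 1/8·h[1] + 3/8·h[2] + 3/8·h[3]
  h[2] = 1 + 1/4·h[1] + 1/4·h[2] + 3/8·h[3]
  h[3] = 1 + 1/4·h[1] + 3/8·h[2] + 1/8·h[3]
Solving the 3×3 linear system over states ≠ 0 gives exactly h = [0, 80/13, 80/13, 72/13] (h[0] = 0 is the target).

h = [0.0000, 6.1538, 6.1538, 5.5385]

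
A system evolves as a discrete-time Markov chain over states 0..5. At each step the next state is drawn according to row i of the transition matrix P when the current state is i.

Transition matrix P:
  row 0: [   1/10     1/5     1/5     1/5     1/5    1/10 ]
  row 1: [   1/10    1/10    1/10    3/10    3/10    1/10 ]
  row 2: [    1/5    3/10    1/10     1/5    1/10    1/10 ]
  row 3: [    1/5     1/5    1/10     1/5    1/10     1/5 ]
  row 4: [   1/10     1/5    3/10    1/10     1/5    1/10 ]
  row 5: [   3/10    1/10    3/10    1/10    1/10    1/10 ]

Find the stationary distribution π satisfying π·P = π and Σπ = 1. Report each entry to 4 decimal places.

Balance equations π_j = Σ_i π_i·P[i][j]:
  π_0 = 1/10·π_0 + 1/10·π_1 + 1/5·π_2 + 1/5·π_3 + 1/10·π_4 + 3/10·π_5
  π_1 = 1/5·π_0 + 1/10·π_1 + 3/10·π_2 + 1/5·π_3 + 1/5·π_4 + 1/10·π_5
  π_2 = 1/5·π_0 + 1/10·π_1 + 1/10·π_2 + 1/10·π_3 + 3/10·π_4 + 3/10·π_5
  π_3 = 1/5·π_0 + 3/10·π_1 + 1/5·π_2 + 1/5·π_3 + 1/10·π_4 + 1/10·π_5
  π_4 = 1/5·π_0 + 3/10·π_1 + 1/10·π_2 + 1/10·π_3 + 1/5·π_4 + 1/10·π_5
  normalize: π_0 + π_1 + π_2 + π_3 + π_4 + π_5 = 1
Solving the linear system gives exactly π = [9864/61589, 23011/123178, 10710/61589, 11686/61589, 10496/61589, 14655/123178].

π = [0.1602, 0.1868, 0.1739, 0.1897, 0.1704, 0.1190]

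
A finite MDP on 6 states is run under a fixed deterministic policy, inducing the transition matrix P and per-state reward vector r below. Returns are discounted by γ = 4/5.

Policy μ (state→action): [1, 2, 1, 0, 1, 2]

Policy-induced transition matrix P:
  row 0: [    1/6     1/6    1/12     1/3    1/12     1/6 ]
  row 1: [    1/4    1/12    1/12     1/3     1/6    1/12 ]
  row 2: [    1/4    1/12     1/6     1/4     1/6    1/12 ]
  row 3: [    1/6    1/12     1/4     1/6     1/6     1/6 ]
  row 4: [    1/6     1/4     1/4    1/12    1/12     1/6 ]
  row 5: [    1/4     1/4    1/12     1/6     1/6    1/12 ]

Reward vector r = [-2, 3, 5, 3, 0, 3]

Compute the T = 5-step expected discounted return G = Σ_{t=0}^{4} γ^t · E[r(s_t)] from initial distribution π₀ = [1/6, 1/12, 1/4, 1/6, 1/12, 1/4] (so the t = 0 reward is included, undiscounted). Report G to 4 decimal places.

t=0: π = [0.1667, 0.0833, 0.2500, 0.1667, 0.0833, 0.2500], E[r] = 2.4167, γ^t·E[r] = 2.416667, running G = 2.416667
t=1: π = [0.2153, 0.1528, 0.1458, 0.2222, 0.1458, 0.1181], E[r] = 1.7778, γ^t·E[r] = 1.422222, running G = 3.838889
t=2: π = [0.2014, 0.1453, 0.1568, 0.2280, 0.1366, 0.1319], E[r] = 1.8970, γ^t·E[r] = 1.214074, running G = 5.052963
t=3: π = [0.2028, 0.1449, 0.1572, 0.2261, 0.1385, 0.1305], E[r] = 1.8846, γ^t·E[r] = 0.964938, running G = 6.017901
t=4: π = [0.2027, 0.1451, 0.1572, 0.2262, 0.1382, 0.1306], E[r] = 1.8862, γ^t·E[r] = 0.772581, running G = 6.790482

G = 6.7905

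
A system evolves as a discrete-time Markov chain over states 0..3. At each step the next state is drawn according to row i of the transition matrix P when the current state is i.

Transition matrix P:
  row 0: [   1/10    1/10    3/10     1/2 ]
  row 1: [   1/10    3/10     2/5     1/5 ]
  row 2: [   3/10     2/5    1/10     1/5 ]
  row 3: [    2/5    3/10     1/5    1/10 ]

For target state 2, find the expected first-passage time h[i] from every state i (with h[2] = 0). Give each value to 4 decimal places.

First-step conditioning: h[2] = 0; for i ≠ 2, h[i] = 1 + Σ_k P[i][k]·h[k].
  h[0] = 1 + 1/10·h[0] + 1/10·h[1] + 1/2·h[3]
  h[1] = 1 + 1/10·h[0] + 3/10·h[1] + 1/5·h[3]
  h[3] = 1 + 2/5·h[0] + 3/10·h[1] + 1/10·h[3]
Solving the 3×3 linear system over states ≠ 2 gives exactly h = [1180/341, 1010/341, 0, 40/11] (h[2] = 0 is the target).

h = [3.4604, 2.9619, 0.0000, 3.6364]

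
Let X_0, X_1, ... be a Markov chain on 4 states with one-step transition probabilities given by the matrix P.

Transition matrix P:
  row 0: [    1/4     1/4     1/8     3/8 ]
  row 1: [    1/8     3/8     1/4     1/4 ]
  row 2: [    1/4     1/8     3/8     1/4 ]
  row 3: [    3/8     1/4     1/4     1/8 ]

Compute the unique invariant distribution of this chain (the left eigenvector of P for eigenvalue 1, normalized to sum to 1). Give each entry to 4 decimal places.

π = [0.2500, 0.2500, 0.2500, 0.2500]

Balance equations π_j = Σ_i π_i·P[i][j]:
  π_0 = 1/4·π_0 + 1/8·π_1 + 1/4·π_2 + 3/8·π_3
  π_1 = 1/4·π_0 + 3/8·π_1 + 1/8·π_2 + 1/4·π_3
  π_2 = 1/8·π_0 + 1/4·π_1 + 3/8·π_2 + 1/4·π_3
  normalize: π_0 + π_1 + π_2 + π_3 = 1
Solving the linear system gives exactly π = [1/4, 1/4, 1/4, 1/4].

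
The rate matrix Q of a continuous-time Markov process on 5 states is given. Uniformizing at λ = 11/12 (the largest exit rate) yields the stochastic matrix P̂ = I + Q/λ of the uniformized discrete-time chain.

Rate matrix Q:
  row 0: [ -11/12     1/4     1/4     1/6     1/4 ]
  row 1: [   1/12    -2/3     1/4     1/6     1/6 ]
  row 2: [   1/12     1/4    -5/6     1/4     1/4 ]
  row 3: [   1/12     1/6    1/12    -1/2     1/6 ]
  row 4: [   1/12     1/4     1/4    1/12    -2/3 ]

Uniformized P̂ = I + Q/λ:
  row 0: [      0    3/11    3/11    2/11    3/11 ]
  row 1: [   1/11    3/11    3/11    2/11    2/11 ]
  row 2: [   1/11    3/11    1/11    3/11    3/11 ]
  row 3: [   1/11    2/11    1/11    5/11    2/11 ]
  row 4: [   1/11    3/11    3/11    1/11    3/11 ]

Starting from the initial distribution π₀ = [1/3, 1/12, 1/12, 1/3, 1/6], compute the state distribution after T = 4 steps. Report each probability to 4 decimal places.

π = [0.0834, 0.2503, 0.1928, 0.2460, 0.2276]

t=0: π = [0.3333, 0.0833, 0.0833, 0.3333, 0.1667]
t=1: π = [0.0606, 0.2424, 0.1970, 0.2652, 0.2348]
t=2: π = [0.0854, 0.2486, 0.1887, 0.2507, 0.2266]
t=3: π = [0.0831, 0.2499, 0.1928, 0.2467, 0.2273]
t=4: π = [0.0834, 0.2503, 0.1928, 0.2460, 0.2276]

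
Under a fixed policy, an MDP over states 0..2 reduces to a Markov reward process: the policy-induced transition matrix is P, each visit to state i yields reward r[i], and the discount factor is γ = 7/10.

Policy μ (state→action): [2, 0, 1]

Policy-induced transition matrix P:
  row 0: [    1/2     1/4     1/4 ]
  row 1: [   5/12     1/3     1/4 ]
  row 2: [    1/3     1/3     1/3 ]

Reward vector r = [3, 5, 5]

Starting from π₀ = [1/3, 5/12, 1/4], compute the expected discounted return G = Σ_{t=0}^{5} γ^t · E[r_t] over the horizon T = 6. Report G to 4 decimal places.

t=0: π = [0.3333, 0.4167, 0.2500], E[r] = 4.3333, γ^t·E[r] = 4.333333, running G = 4.333333
t=1: π = [0.4236, 0.3056, 0.2708], E[r] = 4.1528, γ^t·E[r] = 2.906944, running G = 7.240278
t=2: π = [0.4294, 0.2980, 0.2726], E[r] = 4.1412, γ^t·E[r] = 2.029190, running G = 9.269468
t=3: π = [0.4297, 0.2976, 0.2727], E[r] = 4.1405, γ^t·E[r] = 1.420201, running G = 10.689669
t=4: π = [0.4298, 0.2975, 0.2727], E[r] = 4.1405, γ^t·E[r] = 0.994133, running G = 11.683802
t=5: π = [0.4298, 0.2975, 0.2727], E[r] = 4.1405, γ^t·E[r] = 0.695893, running G = 12.379695

G = 12.3797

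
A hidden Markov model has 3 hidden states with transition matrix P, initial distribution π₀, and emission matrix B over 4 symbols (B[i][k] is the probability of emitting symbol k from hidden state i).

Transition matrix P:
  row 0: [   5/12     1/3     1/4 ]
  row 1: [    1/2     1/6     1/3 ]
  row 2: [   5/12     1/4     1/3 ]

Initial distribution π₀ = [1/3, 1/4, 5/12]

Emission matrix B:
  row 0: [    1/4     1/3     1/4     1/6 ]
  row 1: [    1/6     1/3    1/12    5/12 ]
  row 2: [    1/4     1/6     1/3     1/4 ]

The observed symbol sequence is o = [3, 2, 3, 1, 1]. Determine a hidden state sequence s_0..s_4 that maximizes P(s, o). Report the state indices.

path = [1, 0, 1, 0, 0]

t=0: δ = [5.556e-02, 1.042e-01, 1.042e-01]  (obs o_0=3)
t=1: δ = [1.302e-02, 2.170e-03, 1.157e-02]  ψ = [1, 2, 1]  (obs o_1=2)
t=2: δ = [9.042e-04, 1.808e-03, 9.645e-04]  ψ = [0, 0, 2]  (obs o_2=3)
t=3: δ = [3.014e-04, 1.005e-04, 1.005e-04]  ψ = [1, 0, 1]  (obs o_3=1)
t=4: δ = [4.186e-05, 3.349e-05, 1.256e-05]  ψ = [0, 0, 0]  (obs o_4=1)
backtrack: best end state = 0; path = [1, 0, 1, 0, 0]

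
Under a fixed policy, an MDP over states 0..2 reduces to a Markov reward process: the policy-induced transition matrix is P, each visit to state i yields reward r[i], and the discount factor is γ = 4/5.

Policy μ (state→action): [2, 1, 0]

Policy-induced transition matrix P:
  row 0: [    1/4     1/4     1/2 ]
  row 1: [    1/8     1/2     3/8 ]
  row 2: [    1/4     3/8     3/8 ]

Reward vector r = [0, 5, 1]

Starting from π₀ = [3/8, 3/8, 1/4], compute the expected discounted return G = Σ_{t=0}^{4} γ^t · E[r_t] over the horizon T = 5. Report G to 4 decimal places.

G = 7.6971

t=0: π = [0.3750, 0.3750, 0.2500], E[r] = 2.1250, γ^t·E[r] = 2.125000, running G = 2.125000
t=1: π = [0.2031, 0.3750, 0.4219], E[r] = 2.2969, γ^t·E[r] = 1.837500, running G = 3.962500
t=2: π = [0.2031, 0.3965, 0.4004], E[r] = 2.3828, γ^t·E[r] = 1.525000, running G = 5.487500
t=3: π = [0.2004, 0.3992, 0.4004], E[r] = 2.3962, γ^t·E[r] = 1.226875, running G = 6.714375
t=4: π = [0.2001, 0.3998, 0.4001], E[r] = 2.3993, γ^t·E[r] = 0.982738, running G = 7.697113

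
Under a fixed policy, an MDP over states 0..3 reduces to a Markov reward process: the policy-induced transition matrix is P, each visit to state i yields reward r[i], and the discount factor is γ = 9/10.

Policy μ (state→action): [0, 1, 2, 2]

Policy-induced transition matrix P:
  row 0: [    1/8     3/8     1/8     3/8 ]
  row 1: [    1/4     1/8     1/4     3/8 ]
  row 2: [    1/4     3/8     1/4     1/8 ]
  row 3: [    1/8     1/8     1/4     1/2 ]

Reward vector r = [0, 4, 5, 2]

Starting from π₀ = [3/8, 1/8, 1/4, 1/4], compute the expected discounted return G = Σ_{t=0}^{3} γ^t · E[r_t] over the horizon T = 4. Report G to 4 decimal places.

G = 9.0478

t=0: π = [0.3750, 0.1250, 0.2500, 0.2500], E[r] = 2.2500, γ^t·E[r] = 2.250000, running G = 2.250000
t=1: π = [0.1719, 0.2813, 0.2031, 0.3438], E[r] = 2.8281, γ^t·E[r] = 2.545313, running G = 4.795313
t=2: π = [0.1855, 0.2188, 0.2285, 0.3672], E[r] = 2.7520, γ^t·E[r] = 2.229082, running G = 7.024395
t=3: π = [0.1809, 0.2285, 0.2268, 0.3638], E[r] = 2.7756, γ^t·E[r] = 2.023438, running G = 9.047832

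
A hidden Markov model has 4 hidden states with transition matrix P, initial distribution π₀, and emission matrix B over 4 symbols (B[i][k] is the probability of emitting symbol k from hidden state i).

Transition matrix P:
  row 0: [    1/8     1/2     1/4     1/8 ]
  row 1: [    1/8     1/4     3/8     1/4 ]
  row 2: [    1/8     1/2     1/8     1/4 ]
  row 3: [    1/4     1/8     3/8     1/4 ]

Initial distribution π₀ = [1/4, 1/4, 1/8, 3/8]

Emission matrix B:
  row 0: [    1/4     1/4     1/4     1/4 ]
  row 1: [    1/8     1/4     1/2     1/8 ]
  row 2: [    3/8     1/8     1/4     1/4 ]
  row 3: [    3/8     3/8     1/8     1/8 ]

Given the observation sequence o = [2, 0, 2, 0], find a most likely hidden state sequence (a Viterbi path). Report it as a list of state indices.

t=0: δ = [6.250e-02, 1.250e-01, 3.125e-02, 4.688e-02]  (obs o_0=2)
t=1: δ = [3.906e-03, 3.906e-03, 1.758e-02, 1.172e-02]  ψ = [1, 0, 1, 1]  (obs o_1=0)
t=2: δ = [7.324e-04, 4.395e-03, 1.099e-03, 5.493e-04]  ψ = [3, 2, 3, 2]  (obs o_2=2)
t=3: δ = [1.373e-04, 1.373e-04, 6.180e-04, 4.120e-04]  ψ = [1, 1, 1, 1]  (obs o_3=0)
backtrack: best end state = 2; path = [1, 2, 1, 2]

path = [1, 2, 1, 2]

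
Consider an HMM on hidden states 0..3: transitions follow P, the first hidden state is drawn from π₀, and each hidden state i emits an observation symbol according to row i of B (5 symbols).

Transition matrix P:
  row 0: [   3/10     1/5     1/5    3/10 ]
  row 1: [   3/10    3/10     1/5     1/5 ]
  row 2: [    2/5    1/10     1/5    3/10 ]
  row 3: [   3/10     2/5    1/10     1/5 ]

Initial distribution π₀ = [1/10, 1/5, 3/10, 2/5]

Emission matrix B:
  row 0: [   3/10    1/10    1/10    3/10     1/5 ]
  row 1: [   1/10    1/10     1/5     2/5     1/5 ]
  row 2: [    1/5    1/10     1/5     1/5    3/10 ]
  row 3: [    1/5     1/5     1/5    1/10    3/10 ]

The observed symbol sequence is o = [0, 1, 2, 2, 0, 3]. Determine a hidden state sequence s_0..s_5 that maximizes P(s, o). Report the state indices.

t=0: δ = [3.000e-02, 2.000e-02, 6.000e-02, 8.000e-02]  (obs o_0=0)
t=1: δ = [2.400e-03, 3.200e-03, 1.200e-03, 3.600e-03]  ψ = [2, 3, 2, 2]  (obs o_1=1)
t=2: δ = [1.080e-04, 2.880e-04, 1.280e-04, 1.440e-04]  ψ = [3, 3, 1, 0]  (obs o_2=2)
t=3: δ = [8.640e-06, 1.728e-05, 1.152e-05, 1.152e-05]  ψ = [1, 1, 1, 1]  (obs o_3=2)
t=4: δ = [1.555e-06, 5.184e-07, 6.912e-07, 6.912e-07]  ψ = [1, 1, 1, 1]  (obs o_4=0)
t=5: δ = [1.400e-07, 1.244e-07, 6.221e-08, 4.666e-08]  ψ = [0, 0, 0, 0]  (obs o_5=3)
backtrack: best end state = 0; path = [2, 3, 1, 1, 0, 0]

path = [2, 3, 1, 1, 0, 0]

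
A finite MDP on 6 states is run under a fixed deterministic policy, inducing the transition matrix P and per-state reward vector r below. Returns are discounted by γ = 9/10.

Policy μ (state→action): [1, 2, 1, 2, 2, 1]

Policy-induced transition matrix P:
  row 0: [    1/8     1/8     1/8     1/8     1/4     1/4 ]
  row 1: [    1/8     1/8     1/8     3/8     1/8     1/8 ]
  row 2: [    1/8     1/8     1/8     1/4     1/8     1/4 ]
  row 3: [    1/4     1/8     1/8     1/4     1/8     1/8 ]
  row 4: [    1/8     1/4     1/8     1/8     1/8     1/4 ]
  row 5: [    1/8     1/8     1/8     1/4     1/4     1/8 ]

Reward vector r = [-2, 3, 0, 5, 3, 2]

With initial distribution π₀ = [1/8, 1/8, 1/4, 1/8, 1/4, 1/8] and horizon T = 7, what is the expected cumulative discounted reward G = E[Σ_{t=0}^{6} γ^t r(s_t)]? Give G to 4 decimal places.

t=0: π = [0.1250, 0.1250, 0.2500, 0.1250, 0.2500, 0.1250], E[r] = 1.7500, γ^t·E[r] = 1.750000, running G = 1.750000
t=1: π = [0.1406, 0.1563, 0.1250, 0.2188, 0.1563, 0.2031], E[r] = 2.1563, γ^t·E[r] = 1.940625, running G = 3.690625
t=2: π = [0.1523, 0.1445, 0.1250, 0.2324, 0.1680, 0.1777], E[r] = 2.1504, γ^t·E[r] = 1.741816, running G = 5.432441
t=3: π = [0.1541, 0.1460, 0.1250, 0.2280, 0.1663, 0.1807], E[r] = 2.1301, γ^t·E[r] = 1.552863, running G = 6.985304
t=4: π = [0.1535, 0.1458, 0.1250, 0.2282, 0.1668, 0.1807], E[r] = 2.1332, γ^t·E[r] = 1.399619, running G = 8.384923
t=5: π = [0.1535, 0.1459, 0.1250, 0.2282, 0.1668, 0.1807], E[r] = 2.1331, γ^t·E[r] = 1.259551, running G = 9.644473
t=6: π = [0.1535, 0.1458, 0.1250, 0.2282, 0.1668, 0.1807], E[r] = 2.1331, γ^t·E[r] = 1.133625, running G = 10.778098

G = 10.7781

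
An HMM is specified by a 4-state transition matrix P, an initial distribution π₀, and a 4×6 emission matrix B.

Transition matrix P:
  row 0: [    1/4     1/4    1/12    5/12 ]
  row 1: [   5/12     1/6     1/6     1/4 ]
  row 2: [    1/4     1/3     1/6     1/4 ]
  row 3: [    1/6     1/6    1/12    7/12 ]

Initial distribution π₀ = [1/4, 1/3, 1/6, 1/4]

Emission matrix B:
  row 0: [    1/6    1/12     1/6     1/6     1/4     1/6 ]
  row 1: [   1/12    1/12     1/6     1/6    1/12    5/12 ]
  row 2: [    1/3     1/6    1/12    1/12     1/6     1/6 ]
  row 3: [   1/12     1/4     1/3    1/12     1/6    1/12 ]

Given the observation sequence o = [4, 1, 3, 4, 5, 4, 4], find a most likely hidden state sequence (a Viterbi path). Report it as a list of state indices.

path = [0, 3, 3, 3, 1, 0, 3]

t=0: δ = [6.250e-02, 2.778e-02, 2.778e-02, 4.167e-02]  (obs o_0=4)
t=1: δ = [1.302e-03, 1.302e-03, 8.681e-04, 6.510e-03]  ψ = [0, 0, 0, 0]  (obs o_1=1)
t=2: δ = [1.808e-04, 1.808e-04, 4.521e-05, 3.165e-04]  ψ = [3, 3, 3, 3]  (obs o_2=3)
t=3: δ = [1.884e-05, 4.396e-06, 5.023e-06, 3.077e-05]  ψ = [1, 3, 1, 3]  (obs o_3=4)
t=4: δ = [8.547e-07, 2.137e-06, 4.273e-07, 1.496e-06]  ψ = [3, 3, 3, 3]  (obs o_4=5)
t=5: δ = [2.226e-07, 2.968e-08, 5.935e-08, 1.454e-07]  ψ = [1, 1, 1, 3]  (obs o_5=4)
t=6: δ = [1.391e-08, 4.637e-09, 3.091e-09, 1.546e-08]  ψ = [0, 0, 0, 0]  (obs o_6=4)
backtrack: best end state = 3; path = [0, 3, 3, 3, 1, 0, 3]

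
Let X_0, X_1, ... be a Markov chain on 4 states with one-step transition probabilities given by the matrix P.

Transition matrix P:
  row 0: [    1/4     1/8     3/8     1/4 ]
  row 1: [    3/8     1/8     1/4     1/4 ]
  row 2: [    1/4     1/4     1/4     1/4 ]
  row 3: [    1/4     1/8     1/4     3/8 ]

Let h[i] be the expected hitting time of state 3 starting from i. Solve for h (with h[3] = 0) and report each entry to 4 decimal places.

h = [4.0000, 4.0000, 4.0000, 0.0000]

First-step conditioning: h[3] = 0; for i ≠ 3, h[i] = 1 + Σ_k P[i][k]·h[k].
  h[0] = 1 + 1/4·h[0] + 1/8·h[1] + 3/8·h[2]
  h[1] = 1 + 3/8·h[0] + 1/8·h[1] + 1/4·h[2]
  h[2] = 1 + 1/4·h[0] + 1/4·h[1] + 1/4·h[2]
Solving the 3×3 linear system over states ≠ 3 gives exactly h = [4, 4, 4, 0] (h[3] = 0 is the target).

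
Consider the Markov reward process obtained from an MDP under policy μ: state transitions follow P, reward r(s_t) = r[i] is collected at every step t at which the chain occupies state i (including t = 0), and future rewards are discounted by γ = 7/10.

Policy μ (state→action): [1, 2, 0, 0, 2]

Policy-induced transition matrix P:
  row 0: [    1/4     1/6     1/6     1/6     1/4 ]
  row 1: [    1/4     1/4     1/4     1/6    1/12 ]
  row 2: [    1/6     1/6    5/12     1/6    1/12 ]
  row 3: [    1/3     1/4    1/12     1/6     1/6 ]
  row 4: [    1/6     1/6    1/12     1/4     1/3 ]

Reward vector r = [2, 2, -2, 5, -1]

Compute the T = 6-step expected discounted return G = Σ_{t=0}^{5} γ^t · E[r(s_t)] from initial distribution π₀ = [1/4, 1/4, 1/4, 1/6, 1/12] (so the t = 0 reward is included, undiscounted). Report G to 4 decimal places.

t=0: π = [0.2500, 0.2500, 0.2500, 0.1667, 0.0833], E[r] = 1.2500, γ^t·E[r] = 1.250000, running G = 1.250000
t=1: π = [0.2361, 0.2014, 0.2292, 0.1736, 0.1597], E[r] = 1.1250, γ^t·E[r] = 0.787500, running G = 2.037500
t=2: π = [0.2321, 0.1979, 0.2130, 0.1800, 0.1771], E[r] = 1.1568, γ^t·E[r] = 0.566846, running G = 2.604346
t=3: π = [0.2325, 0.1982, 0.2066, 0.1814, 0.1813], E[r] = 1.1739, γ^t·E[r] = 0.402631, running G = 3.006977
t=4: π = [0.2328, 0.1983, 0.2046, 0.1818, 0.1825], E[r] = 1.1793, γ^t·E[r] = 0.283148, running G = 3.290126
t=5: π = [0.2329, 0.1983, 0.2040, 0.1819, 0.1829], E[r] = 1.1809, γ^t·E[r] = 0.198482, running G = 3.488608

G = 3.4886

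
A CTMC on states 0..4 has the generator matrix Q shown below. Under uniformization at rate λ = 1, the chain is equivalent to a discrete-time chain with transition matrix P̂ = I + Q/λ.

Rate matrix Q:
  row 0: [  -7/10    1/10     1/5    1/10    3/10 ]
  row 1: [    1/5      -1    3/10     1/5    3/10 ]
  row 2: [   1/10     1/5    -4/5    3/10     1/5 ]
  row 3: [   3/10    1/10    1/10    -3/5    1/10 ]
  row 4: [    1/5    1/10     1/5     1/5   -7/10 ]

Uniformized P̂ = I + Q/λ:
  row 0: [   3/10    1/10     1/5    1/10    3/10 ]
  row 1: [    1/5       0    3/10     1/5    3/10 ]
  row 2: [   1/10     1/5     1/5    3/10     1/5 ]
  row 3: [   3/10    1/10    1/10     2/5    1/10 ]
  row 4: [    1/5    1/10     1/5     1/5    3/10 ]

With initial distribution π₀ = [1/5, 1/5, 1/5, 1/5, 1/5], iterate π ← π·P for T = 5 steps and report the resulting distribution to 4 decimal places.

t=0: π = [0.2000, 0.2000, 0.2000, 0.2000, 0.2000]
t=1: π = [0.2200, 0.1000, 0.2000, 0.2400, 0.2400]
t=2: π = [0.2260, 0.1100, 0.1860, 0.2460, 0.2320]
t=3: π = [0.2286, 0.1076, 0.1864, 0.2452, 0.2322]
t=4: π = [0.2287, 0.1079, 0.1862, 0.2448, 0.2323]
t=5: π = [0.2287, 0.1078, 0.1863, 0.2447, 0.2324]

π = [0.2287, 0.1078, 0.1863, 0.2447, 0.2324]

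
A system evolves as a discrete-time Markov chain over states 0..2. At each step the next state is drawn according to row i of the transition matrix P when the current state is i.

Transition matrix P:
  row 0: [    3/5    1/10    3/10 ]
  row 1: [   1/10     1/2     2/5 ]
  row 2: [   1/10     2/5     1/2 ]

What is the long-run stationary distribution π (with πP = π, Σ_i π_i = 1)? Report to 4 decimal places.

Balance equations π_j = Σ_i π_i·P[i][j]:
  π_0 = 3/5·π_0 + 1/10·π_1 + 1/10·π_2
  π_1 = 1/10·π_0 + 1/2·π_1 + 2/5·π_2
  normalize: π_0 + π_1 + π_2 = 1
Solving the linear system gives exactly π = [1/5, 17/45, 19/45].

π = [0.2000, 0.3778, 0.4222]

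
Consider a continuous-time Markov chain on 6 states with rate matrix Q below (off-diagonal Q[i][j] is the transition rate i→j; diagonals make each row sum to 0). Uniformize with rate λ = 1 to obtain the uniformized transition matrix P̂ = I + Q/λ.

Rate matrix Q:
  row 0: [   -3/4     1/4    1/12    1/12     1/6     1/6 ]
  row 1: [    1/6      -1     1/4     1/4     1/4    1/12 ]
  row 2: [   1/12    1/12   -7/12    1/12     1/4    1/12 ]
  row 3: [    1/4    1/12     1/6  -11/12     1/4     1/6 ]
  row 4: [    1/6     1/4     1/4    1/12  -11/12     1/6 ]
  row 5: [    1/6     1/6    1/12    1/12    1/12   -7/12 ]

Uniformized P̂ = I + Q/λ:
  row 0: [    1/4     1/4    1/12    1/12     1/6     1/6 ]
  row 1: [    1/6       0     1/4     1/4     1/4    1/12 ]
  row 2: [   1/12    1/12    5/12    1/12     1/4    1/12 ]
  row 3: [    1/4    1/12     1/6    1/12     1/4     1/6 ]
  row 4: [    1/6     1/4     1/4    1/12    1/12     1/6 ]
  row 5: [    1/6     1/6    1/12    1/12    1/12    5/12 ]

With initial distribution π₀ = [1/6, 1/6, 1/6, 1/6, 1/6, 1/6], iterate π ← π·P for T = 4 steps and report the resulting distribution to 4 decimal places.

π = [0.1719, 0.1445, 0.2182, 0.1074, 0.1760, 0.1821]

t=0: π = [0.1667, 0.1667, 0.1667, 0.1667, 0.1667, 0.1667]
t=1: π = [0.1806, 0.1389, 0.2083, 0.1111, 0.1806, 0.1806]
t=2: π = [0.1736, 0.1470, 0.2153, 0.1065, 0.1748, 0.1829]
t=3: π = [0.1721, 0.1444, 0.2176, 0.1078, 0.1759, 0.1822]
t=4: π = [0.1719, 0.1445, 0.2182, 0.1074, 0.1760, 0.1821]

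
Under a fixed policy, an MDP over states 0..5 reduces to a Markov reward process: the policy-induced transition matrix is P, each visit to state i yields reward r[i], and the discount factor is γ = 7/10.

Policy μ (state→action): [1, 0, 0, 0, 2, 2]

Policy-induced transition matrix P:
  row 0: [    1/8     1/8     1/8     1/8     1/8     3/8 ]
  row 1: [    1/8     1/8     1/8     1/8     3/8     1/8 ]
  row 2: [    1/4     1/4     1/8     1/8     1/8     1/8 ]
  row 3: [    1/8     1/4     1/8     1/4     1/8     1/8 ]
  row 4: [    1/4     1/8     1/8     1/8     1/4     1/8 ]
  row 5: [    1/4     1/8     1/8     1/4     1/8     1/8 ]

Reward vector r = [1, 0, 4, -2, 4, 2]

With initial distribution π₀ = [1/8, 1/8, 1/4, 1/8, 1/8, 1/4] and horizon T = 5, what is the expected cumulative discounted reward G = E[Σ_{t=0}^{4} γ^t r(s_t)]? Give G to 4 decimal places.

G = 4.3865

t=0: π = [0.1250, 0.1250, 0.2500, 0.1250, 0.1250, 0.2500], E[r] = 1.8750, γ^t·E[r] = 1.875000, running G = 1.875000
t=1: π = [0.2031, 0.1719, 0.1250, 0.1719, 0.1719, 0.1563], E[r] = 1.3594, γ^t·E[r] = 0.951563, running G = 2.826563
t=2: π = [0.1816, 0.1621, 0.1250, 0.1660, 0.1895, 0.1758], E[r] = 1.4590, γ^t·E[r] = 0.714902, running G = 3.541465
t=3: π = [0.1863, 0.1614, 0.1250, 0.1677, 0.1892, 0.1704], E[r] = 1.4485, γ^t·E[r] = 0.496831, running G = 4.038296
t=4: π = [0.1856, 0.1616, 0.1250, 0.1673, 0.1890, 0.1716], E[r] = 1.4502, γ^t·E[r] = 0.348185, running G = 4.386480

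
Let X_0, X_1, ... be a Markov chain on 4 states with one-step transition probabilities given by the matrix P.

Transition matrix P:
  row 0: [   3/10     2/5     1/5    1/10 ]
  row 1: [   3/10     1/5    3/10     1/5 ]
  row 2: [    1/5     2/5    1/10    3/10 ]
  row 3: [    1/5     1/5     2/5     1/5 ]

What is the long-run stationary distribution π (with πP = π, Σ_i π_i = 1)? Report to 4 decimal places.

Balance equations π_j = Σ_i π_i·P[i][j]:
  π_0 = 3/10·π_0 + 3/10·π_1 + 1/5·π_2 + 1/5·π_3
  π_1 = 2/5·π_0 + 1/5·π_1 + 2/5·π_2 + 1/5·π_3
  π_2 = 1/5·π_0 + 3/10·π_1 + 1/10·π_2 + 2/5·π_3
  normalize: π_0 + π_1 + π_2 + π_3 = 1
Solving the linear system gives exactly π = [149/583, 175/583, 13/53, 116/583].

π = [0.2556, 0.3002, 0.2453, 0.1990]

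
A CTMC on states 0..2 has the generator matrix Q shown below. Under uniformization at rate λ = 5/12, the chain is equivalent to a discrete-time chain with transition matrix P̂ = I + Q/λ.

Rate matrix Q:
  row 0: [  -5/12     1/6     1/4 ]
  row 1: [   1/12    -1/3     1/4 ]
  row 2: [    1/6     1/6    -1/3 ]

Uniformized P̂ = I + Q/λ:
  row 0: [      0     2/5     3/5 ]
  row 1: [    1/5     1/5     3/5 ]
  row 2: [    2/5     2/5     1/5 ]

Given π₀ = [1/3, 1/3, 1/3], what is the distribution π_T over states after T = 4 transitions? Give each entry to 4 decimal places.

t=0: π = [0.3333, 0.3333, 0.3333]
t=1: π = [0.2000, 0.3333, 0.4667]
t=2: π = [0.2533, 0.3333, 0.4133]
t=3: π = [0.2320, 0.3333, 0.4347]
t=4: π = [0.2405, 0.3333, 0.4261]

π = [0.2405, 0.3333, 0.4261]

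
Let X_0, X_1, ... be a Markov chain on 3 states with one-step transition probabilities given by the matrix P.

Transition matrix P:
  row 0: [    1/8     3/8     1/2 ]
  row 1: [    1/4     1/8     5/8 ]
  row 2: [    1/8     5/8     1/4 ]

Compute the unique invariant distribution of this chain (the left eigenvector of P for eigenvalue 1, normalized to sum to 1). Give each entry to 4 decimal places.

π = [0.1735, 0.3878, 0.4388]

Balance equations π_j = Σ_i π_i·P[i][j]:
  π_0 = 1/8·π_0 + 1/4·π_1 + 1/8·π_2
  π_1 = 3/8·π_0 + 1/8·π_1 + 5/8·π_2
  normalize: π_0 + π_1 + π_2 = 1
Solving the linear system gives exactly π = [17/98, 19/49, 43/98].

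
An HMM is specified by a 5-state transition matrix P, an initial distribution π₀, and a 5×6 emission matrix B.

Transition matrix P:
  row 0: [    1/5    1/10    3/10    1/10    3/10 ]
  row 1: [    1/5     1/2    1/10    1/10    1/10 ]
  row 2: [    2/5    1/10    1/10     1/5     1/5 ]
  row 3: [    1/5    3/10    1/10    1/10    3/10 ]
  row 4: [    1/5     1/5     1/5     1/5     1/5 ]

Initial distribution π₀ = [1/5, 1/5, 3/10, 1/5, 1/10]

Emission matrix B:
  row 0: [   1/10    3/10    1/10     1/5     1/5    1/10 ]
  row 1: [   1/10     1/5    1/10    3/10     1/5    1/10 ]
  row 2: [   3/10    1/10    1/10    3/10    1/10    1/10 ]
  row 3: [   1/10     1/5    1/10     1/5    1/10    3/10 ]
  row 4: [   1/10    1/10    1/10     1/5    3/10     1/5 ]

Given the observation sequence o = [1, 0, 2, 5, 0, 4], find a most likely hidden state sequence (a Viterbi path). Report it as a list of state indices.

path = [0, 2, 0, 4, 2, 0]

t=0: δ = [6.000e-02, 4.000e-02, 3.000e-02, 4.000e-02, 1.000e-02]  (obs o_0=1)
t=1: δ = [1.200e-03, 2.000e-03, 5.400e-03, 6.000e-04, 1.800e-03]  ψ = [0, 1, 0, 0, 0]  (obs o_1=0)
t=2: δ = [2.160e-04, 1.000e-04, 5.400e-05, 1.080e-04, 1.080e-04]  ψ = [2, 1, 2, 2, 2]  (obs o_2=2)
t=3: δ = [4.320e-06, 5.000e-06, 6.480e-06, 6.480e-06, 1.296e-05]  ψ = [0, 1, 0, 0, 0]  (obs o_3=5)
t=4: δ = [2.592e-07, 2.592e-07, 7.776e-07, 2.592e-07, 2.592e-07]  ψ = [2, 4, 4, 4, 4]  (obs o_4=0)
t=5: δ = [6.221e-08, 2.592e-08, 7.776e-09, 1.555e-08, 4.666e-08]  ψ = [2, 1, 0, 2, 2]  (obs o_5=4)
backtrack: best end state = 0; path = [0, 2, 0, 4, 2, 0]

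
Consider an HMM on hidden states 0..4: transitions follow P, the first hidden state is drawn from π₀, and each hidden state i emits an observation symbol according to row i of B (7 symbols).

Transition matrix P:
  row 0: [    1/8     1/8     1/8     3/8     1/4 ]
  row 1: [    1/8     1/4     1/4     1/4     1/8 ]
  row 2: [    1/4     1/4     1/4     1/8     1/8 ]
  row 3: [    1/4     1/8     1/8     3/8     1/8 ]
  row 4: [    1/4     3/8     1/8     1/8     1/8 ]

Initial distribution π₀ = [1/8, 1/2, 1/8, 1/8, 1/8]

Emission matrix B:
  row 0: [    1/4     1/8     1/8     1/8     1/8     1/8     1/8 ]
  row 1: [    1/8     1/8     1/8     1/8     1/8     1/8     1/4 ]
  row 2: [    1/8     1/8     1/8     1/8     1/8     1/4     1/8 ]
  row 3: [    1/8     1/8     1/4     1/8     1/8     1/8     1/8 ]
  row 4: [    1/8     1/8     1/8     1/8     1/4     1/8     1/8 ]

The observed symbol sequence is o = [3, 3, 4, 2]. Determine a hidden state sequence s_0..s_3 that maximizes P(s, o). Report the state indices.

path = [1, 3, 3, 3]

t=0: δ = [1.562e-02, 6.250e-02, 1.562e-02, 1.562e-02, 1.562e-02]  (obs o_0=3)
t=1: δ = [9.766e-04, 1.953e-03, 1.953e-03, 1.953e-03, 9.766e-04]  ψ = [1, 1, 1, 1, 1]  (obs o_1=3)
t=2: δ = [6.104e-05, 6.104e-05, 6.104e-05, 9.155e-05, 6.104e-05]  ψ = [2, 1, 1, 3, 0]  (obs o_2=4)
t=3: δ = [2.861e-06, 2.861e-06, 1.907e-06, 8.583e-06, 1.907e-06]  ψ = [3, 4, 1, 3, 0]  (obs o_3=2)
backtrack: best end state = 3; path = [1, 3, 3, 3]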